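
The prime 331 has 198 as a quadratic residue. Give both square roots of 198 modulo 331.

23, 308

Since 331 ≡ 3 (mod 4), a square root of 198 is 198^((331+1)/4) = 198^83 mod 331.
Repeated squaring: 198^2≡146, 198^4≡132, 198^8≡212, 198^16≡259, 198^32≡219, 198^64≡297 (mod 331).
198^83 = 198^(64+16+2+1) ≡ 308 (mod 331).
Check: 308² = 94864 ≡ 198 (mod 331). The two roots are 23 and 308.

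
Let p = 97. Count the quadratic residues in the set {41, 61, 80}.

(41/97) = -1 → non-residue.
(61/97) = +1 → QR.
(80/97) = -1 → non-residue.
Total quadratic residues among the 3: 1.

1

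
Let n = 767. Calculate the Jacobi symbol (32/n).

Pull out 2^5: since 767 ≡ 7 (mod 8), (2/767) = +1, so (2/767)^5 = +1.
Reached (1/767) = 1. Collecting the sign flips along the way, the symbol is +1.

1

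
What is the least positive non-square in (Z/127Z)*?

(2/127) = +1, so 2 is a residue.
(3/127) = −1, so 3 is the smallest positive non-residue mod 127.

3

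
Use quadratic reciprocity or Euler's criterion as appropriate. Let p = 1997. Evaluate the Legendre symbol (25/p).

1

Reciprocity: 25 ≡ 1 and 1997 ≡ 1 (mod 4), so (25/1997) = +(1997/25).
Reduce top mod 25: now compute (22/25).
Pull out 2: since 25 ≡ 1 (mod 8), (2/25) = +1.
Reciprocity: 11 ≡ 3 and 25 ≡ 1 (mod 4), so (11/25) = +(25/11).
Reduce top mod 11: now compute (3/11).
Reciprocity: 3 ≡ 3 and 11 ≡ 3 (mod 4), so (3/11) = −(11/3).
Reduce top mod 3: now compute (2/3).
Pull out 2: since 3 ≡ 3 (mod 8), (2/3) = -1.
Reached (1/3) = 1. Collecting the sign flips along the way, the symbol is +1.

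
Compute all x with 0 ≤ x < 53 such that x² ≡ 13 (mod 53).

53 ≡ 1 (mod 4), so we find a root by search.
Trying successive values, 15² = 225 ≡ 13 (mod 53). The other root is 53 − 15 = 38.

15, 38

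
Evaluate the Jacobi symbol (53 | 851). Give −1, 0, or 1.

Reciprocity: 53 ≡ 1 and 851 ≡ 3 (mod 4), so (53/851) = +(851/53).
Reduce top mod 53: now compute (3/53).
Reciprocity: 3 ≡ 3 and 53 ≡ 1 (mod 4), so (3/53) = +(53/3).
Reduce top mod 3: now compute (2/3).
Pull out 2: since 3 ≡ 3 (mod 8), (2/3) = -1.
Reached (1/3) = 1. Collecting the sign flips along the way, the symbol is -1.

-1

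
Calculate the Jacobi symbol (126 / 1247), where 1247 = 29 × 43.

Pull out 2: since 1247 ≡ 7 (mod 8), (2/1247) = +1.
Reciprocity: 63 ≡ 3 and 1247 ≡ 3 (mod 4), so (63/1247) = −(1247/63).
Reduce top mod 63: now compute (50/63).
Pull out 2: since 63 ≡ 7 (mod 8), (2/63) = +1.
Reciprocity: 25 ≡ 1 and 63 ≡ 3 (mod 4), so (25/63) = +(63/25).
Reduce top mod 25: now compute (13/25).
Reciprocity: 13 ≡ 1 and 25 ≡ 1 (mod 4), so (13/25) = +(25/13).
Reduce top mod 13: now compute (12/13).
Pull out 2^2: since 13 ≡ 5 (mod 8), (2/13) = -1, so (2/13)^2 = +1.
Reciprocity: 3 ≡ 3 and 13 ≡ 1 (mod 4), so (3/13) = +(13/3).
Reduce top mod 3: now compute (1/3).
Reached (1/3) = 1. Collecting the sign flips along the way, the symbol is -1.

-1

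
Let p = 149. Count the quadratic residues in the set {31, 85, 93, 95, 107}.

4

(31/149) = +1 → QR.
(85/149) = +1 → QR.
(93/149) = -1 → non-residue.
(95/149) = +1 → QR.
(107/149) = +1 → QR.
Total quadratic residues among the 5: 4.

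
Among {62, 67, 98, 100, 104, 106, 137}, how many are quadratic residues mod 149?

(62/149) = -1 → non-residue.
(67/149) = +1 → QR.
(98/149) = -1 → non-residue.
(100/149) = +1 → QR.
(104/149) = +1 → QR.
(106/149) = -1 → non-residue.
(137/149) = -1 → non-residue.
Total quadratic residues among the 7: 3.

3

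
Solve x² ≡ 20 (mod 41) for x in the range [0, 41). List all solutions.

15, 26

41 ≡ 1 (mod 4), so we find a root by search.
Trying successive values, 15² = 225 ≡ 20 (mod 41). The other root is 41 − 15 = 26.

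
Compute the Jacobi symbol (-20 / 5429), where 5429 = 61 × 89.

1

First reduce: -20 ≡ 5409 (mod 5429).
Reciprocity: 5409 ≡ 1 and 5429 ≡ 1 (mod 4), so (5409/5429) = +(5429/5409).
Reduce top mod 5409: now compute (20/5409).
Pull out 2^2: since 5409 ≡ 1 (mod 8), (2/5409) = +1, so (2/5409)^2 = +1.
Reciprocity: 5 ≡ 1 and 5409 ≡ 1 (mod 4), so (5/5409) = +(5409/5).
Reduce top mod 5: now compute (4/5).
Pull out 2^2: since 5 ≡ 5 (mod 8), (2/5) = -1, so (2/5)^2 = +1.
Reached (1/5) = 1. Collecting the sign flips along the way, the symbol is +1.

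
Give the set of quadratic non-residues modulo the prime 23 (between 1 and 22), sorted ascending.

5,7,10,11,14,15,17,19,20,21,22

Square k = 1,…,11 (k and 23−k give the same square):
1²=1, 2²=4, 3²=9, 4²=16, 5²≡2, 6²≡13, 7²≡3, 8²≡18, 9²≡12, 10²≡8, 11²≡6 (mod 23).
The residues are {1, 2, 3, 4, 6, 8, 9, 12, 13, 16, 18}; the non-residues are the remaining 11 nonzero classes.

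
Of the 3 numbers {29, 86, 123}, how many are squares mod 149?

3

(29/149) = +1 → QR.
(86/149) = +1 → QR.
(123/149) = +1 → QR.
Total quadratic residues among the 3: 3.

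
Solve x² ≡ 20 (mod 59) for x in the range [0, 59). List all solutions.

Since 59 ≡ 3 (mod 4), a square root of 20 is 20^((59+1)/4) = 20^15 mod 59.
Repeated squaring: 20^2≡46, 20^4≡51, 20^8≡5 (mod 59).
20^15 = 20^(8+4+2+1) ≡ 16 (mod 59).
Check: 16² = 256 ≡ 20 (mod 59). The two roots are 16 and 43.

16, 43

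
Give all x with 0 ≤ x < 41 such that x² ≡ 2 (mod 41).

17, 24

41 ≡ 1 (mod 4), so we find a root by search.
Trying successive values, 17² = 289 ≡ 2 (mod 41). The other root is 41 − 17 = 24.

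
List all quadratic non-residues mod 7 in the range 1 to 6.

Square k = 1,…,3 (k and 7−k give the same square):
1²=1, 2²=4, 3²≡2 (mod 7).
The residues are {1, 2, 4}; the non-residues are the remaining 3 nonzero classes.

3,5,6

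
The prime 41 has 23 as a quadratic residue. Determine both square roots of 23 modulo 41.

8, 33

41 ≡ 1 (mod 4), so we find a root by search.
Trying successive values, 8² = 64 ≡ 23 (mod 41). The other root is 41 − 8 = 33.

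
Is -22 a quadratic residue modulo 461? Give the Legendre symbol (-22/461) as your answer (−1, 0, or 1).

1

First reduce: -22 ≡ 439 (mod 461).
Reciprocity: 439 ≡ 3 and 461 ≡ 1 (mod 4), so (439/461) = +(461/439).
Reduce top mod 439: now compute (22/439).
Pull out 2: since 439 ≡ 7 (mod 8), (2/439) = +1.
Reciprocity: 11 ≡ 3 and 439 ≡ 3 (mod 4), so (11/439) = −(439/11).
Reduce top mod 11: now compute (10/11).
Pull out 2: since 11 ≡ 3 (mod 8), (2/11) = -1.
Reciprocity: 5 ≡ 1 and 11 ≡ 3 (mod 4), so (5/11) = +(11/5).
Reduce top mod 5: now compute (1/5).
Reached (1/5) = 1. Collecting the sign flips along the way, the symbol is +1.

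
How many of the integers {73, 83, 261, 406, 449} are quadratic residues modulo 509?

4

(73/509) = +1 → QR.
(83/509) = +1 → QR.
(261/509) = +1 → QR.
(406/509) = +1 → QR.
(449/509) = -1 → non-residue.
Total quadratic residues among the 5: 4.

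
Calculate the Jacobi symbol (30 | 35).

0

Pull out 2: since 35 ≡ 3 (mod 8), (2/35) = -1.
Reciprocity: 15 ≡ 3 and 35 ≡ 3 (mod 4), so (15/35) = −(35/15).
Reduce top mod 15: now compute (5/15).
Reciprocity: 5 ≡ 1 and 15 ≡ 3 (mod 4), so (5/15) = +(15/5).
Reduce top mod 5: now compute (0/5).
Top reduces to 0: gcd > 1, so the symbol is 0.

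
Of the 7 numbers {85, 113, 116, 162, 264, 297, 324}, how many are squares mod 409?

3

(85/409) = +1 → QR.
(113/409) = -1 → non-residue.
(116/409) = -1 → non-residue.
(162/409) = +1 → QR.
(264/409) = -1 → non-residue.
(297/409) = -1 → non-residue.
(324/409) = +1 → QR.
Total quadratic residues among the 7: 3.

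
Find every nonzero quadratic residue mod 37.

Square k = 1,…,18 (k and 37−k give the same square):
1²=1, 2²=4, 3²=9, 4²=16, 5²=25, 6²=36, 7²≡12, 8²≡27, 9²≡7, 10²≡26, 11²≡10, 12²≡33, 13²≡21, 14²≡11, 15²≡3, 16²≡34, 17²≡30, 18²≡28 (mod 37).
So the quadratic residues mod 37 are {1, 3, 4, 7, 9, 10, 11, 12, 16, 21, 25, 26, 27, 28, 30, 33, 34, 36}.

1,3,4,7,9,10,11,12,16,21,25,26,27,28,30,33,34,36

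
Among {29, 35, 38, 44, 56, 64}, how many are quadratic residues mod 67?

(29/67) = +1 → QR.
(35/67) = +1 → QR.
(38/67) = -1 → non-residue.
(44/67) = -1 → non-residue.
(56/67) = +1 → QR.
(64/67) = +1 → QR.
Total quadratic residues among the 6: 4.

4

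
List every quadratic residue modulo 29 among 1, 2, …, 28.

Square k = 1,…,14 (k and 29−k give the same square):
1²=1, 2²=4, 3²=9, 4²=16, 5²=25, 6²≡7, 7²≡20, 8²≡6, 9²≡23, 10²≡13, 11²≡5, 12²≡28, 13²≡24, 14²≡22 (mod 29).
So the quadratic residues mod 29 are {1, 4, 5, 6, 7, 9, 13, 16, 20, 22, 23, 24, 25, 28}.

1, 4, 5, 6, 7, 9, 13, 16, 20, 22, 23, 24, 25, 28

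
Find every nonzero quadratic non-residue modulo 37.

Square k = 1,…,18 (k and 37−k give the same square):
1²=1, 2²=4, 3²=9, 4²=16, 5²=25, 6²=36, 7²≡12, 8²≡27, 9²≡7, 10²≡26, 11²≡10, 12²≡33, 13²≡21, 14²≡11, 15²≡3, 16²≡34, 17²≡30, 18²≡28 (mod 37).
The residues are {1, 3, 4, 7, 9, 10, 11, 12, 16, 21, 25, 26, 27, 28, 30, 33, 34, 36}; the non-residues are the remaining 18 nonzero classes.

2,5,6,8,13,14,15,17,18,19,20,22,23,24,29,31,32,35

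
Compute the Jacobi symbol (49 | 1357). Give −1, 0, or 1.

Reciprocity: 49 ≡ 1 and 1357 ≡ 1 (mod 4), so (49/1357) = +(1357/49).
Reduce top mod 49: now compute (34/49).
Pull out 2: since 49 ≡ 1 (mod 8), (2/49) = +1.
Reciprocity: 17 ≡ 1 and 49 ≡ 1 (mod 4), so (17/49) = +(49/17).
Reduce top mod 17: now compute (15/17).
Reciprocity: 15 ≡ 3 and 17 ≡ 1 (mod 4), so (15/17) = +(17/15).
Reduce top mod 15: now compute (2/15).
Pull out 2: since 15 ≡ 7 (mod 8), (2/15) = +1.
Reached (1/15) = 1. Collecting the sign flips along the way, the symbol is +1.

1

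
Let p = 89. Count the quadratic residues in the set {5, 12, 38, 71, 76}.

(5/89) = +1 → QR.
(12/89) = -1 → non-residue.
(38/89) = -1 → non-residue.
(71/89) = +1 → QR.
(76/89) = -1 → non-residue.
Total quadratic residues among the 5: 2.

2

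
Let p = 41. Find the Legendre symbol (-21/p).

1

First reduce: -21 ≡ 20 (mod 41).
Pull out 2^2: since 41 ≡ 1 (mod 8), (2/41) = +1, so (2/41)^2 = +1.
Reciprocity: 5 ≡ 1 and 41 ≡ 1 (mod 4), so (5/41) = +(41/5).
Reduce top mod 5: now compute (1/5).
Reached (1/5) = 1. Collecting the sign flips along the way, the symbol is +1.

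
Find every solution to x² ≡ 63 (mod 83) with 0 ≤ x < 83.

35, 48

Since 83 ≡ 3 (mod 4), a square root of 63 is 63^((83+1)/4) = 63^21 mod 83.
Repeated squaring: 63^2≡68, 63^4≡59, 63^8≡78, 63^16≡25 (mod 83).
63^21 = 63^(16+4+1) ≡ 48 (mod 83).
Check: 48² = 2304 ≡ 63 (mod 83). The two roots are 35 and 48.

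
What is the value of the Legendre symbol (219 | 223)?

-1

Reciprocity: 219 ≡ 3 and 223 ≡ 3 (mod 4), so (219/223) = −(223/219).
Reduce top mod 219: now compute (4/219).
Pull out 2^2: since 219 ≡ 3 (mod 8), (2/219) = -1, so (2/219)^2 = +1.
Reached (1/219) = 1. Collecting the sign flips along the way, the symbol is -1.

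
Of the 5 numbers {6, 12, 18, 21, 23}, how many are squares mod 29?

2

(6/29) = +1 → QR.
(12/29) = -1 → non-residue.
(18/29) = -1 → non-residue.
(21/29) = -1 → non-residue.
(23/29) = +1 → QR.
Total quadratic residues among the 5: 2.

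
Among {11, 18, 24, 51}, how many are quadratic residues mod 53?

2

(11/53) = +1 → QR.
(18/53) = -1 → non-residue.
(24/53) = +1 → QR.
(51/53) = -1 → non-residue.
Total quadratic residues among the 4: 2.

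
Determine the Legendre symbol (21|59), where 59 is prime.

1

Euler's criterion: (21/59) ≡ 21^29 (mod 59).
21^2 ≡ 28 (mod 59)
21^4 ≡ 17 (mod 59)
21^8 ≡ 53 (mod 59)
21^16 ≡ 36 (mod 59)
21^29 = 21^(16+8+4+1) ≡ 1 (mod 59).
Result is 1, so (21/59) = 1.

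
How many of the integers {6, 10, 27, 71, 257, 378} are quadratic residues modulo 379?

(6/379) = +1 → QR.
(10/379) = -1 → non-residue.
(27/379) = -1 → non-residue.
(71/379) = -1 → non-residue.
(257/379) = +1 → QR.
(378/379) = -1 → non-residue.
Total quadratic residues among the 6: 2.

2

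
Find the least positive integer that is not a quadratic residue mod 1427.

2

(2/1427) = −1, so 2 is the smallest positive non-residue mod 1427.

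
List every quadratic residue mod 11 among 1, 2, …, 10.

1,3,4,5,9

Square k = 1,…,5 (k and 11−k give the same square):
1²=1, 2²=4, 3²=9, 4²≡5, 5²≡3 (mod 11).
So the quadratic residues mod 11 are {1, 3, 4, 5, 9}.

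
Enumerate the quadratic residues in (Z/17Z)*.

1 2 4 8 9 13 15 16

Square k = 1,…,8 (k and 17−k give the same square):
1²=1, 2²=4, 3²=9, 4²=16, 5²≡8, 6²≡2, 7²≡15, 8²≡13 (mod 17).
So the quadratic residues mod 17 are {1, 2, 4, 8, 9, 13, 15, 16}.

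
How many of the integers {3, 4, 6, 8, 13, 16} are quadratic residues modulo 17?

4

(3/17) = -1 → non-residue.
(4/17) = +1 → QR.
(6/17) = -1 → non-residue.
(8/17) = +1 → QR.
(13/17) = +1 → QR.
(16/17) = +1 → QR.
Total quadratic residues among the 6: 4.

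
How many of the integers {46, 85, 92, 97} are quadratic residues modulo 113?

(46/113) = -1 → non-residue.
(85/113) = +1 → QR.
(92/113) = -1 → non-residue.
(97/113) = +1 → QR.
Total quadratic residues among the 4: 2.

2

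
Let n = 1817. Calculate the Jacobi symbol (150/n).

-1

Pull out 2: since 1817 ≡ 1 (mod 8), (2/1817) = +1.
Reciprocity: 75 ≡ 3 and 1817 ≡ 1 (mod 4), so (75/1817) = +(1817/75).
Reduce top mod 75: now compute (17/75).
Reciprocity: 17 ≡ 1 and 75 ≡ 3 (mod 4), so (17/75) = +(75/17).
Reduce top mod 17: now compute (7/17).
Reciprocity: 7 ≡ 3 and 17 ≡ 1 (mod 4), so (7/17) = +(17/7).
Reduce top mod 7: now compute (3/7).
Reciprocity: 3 ≡ 3 and 7 ≡ 3 (mod 4), so (3/7) = −(7/3).
Reduce top mod 3: now compute (1/3).
Reached (1/3) = 1. Collecting the sign flips along the way, the symbol is -1.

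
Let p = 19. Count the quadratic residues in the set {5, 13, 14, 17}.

2

(5/19) = +1 → QR.
(13/19) = -1 → non-residue.
(14/19) = -1 → non-residue.
(17/19) = +1 → QR.
Total quadratic residues among the 4: 2.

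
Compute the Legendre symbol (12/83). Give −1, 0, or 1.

1

Pull out 2^2: since 83 ≡ 3 (mod 8), (2/83) = -1, so (2/83)^2 = +1.
Reciprocity: 3 ≡ 3 and 83 ≡ 3 (mod 4), so (3/83) = −(83/3).
Reduce top mod 3: now compute (2/3).
Pull out 2: since 3 ≡ 3 (mod 8), (2/3) = -1.
Reached (1/3) = 1. Collecting the sign flips along the way, the symbol is +1.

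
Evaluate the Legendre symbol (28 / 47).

Euler's criterion: (28/47) ≡ 28^23 (mod 47).
28^2 ≡ 32 (mod 47)
28^4 ≡ 37 (mod 47)
28^8 ≡ 6 (mod 47)
28^16 ≡ 36 (mod 47)
28^23 = 28^(16+4+2+1) ≡ 1 (mod 47).
Result is 1, so (28/47) = 1.

1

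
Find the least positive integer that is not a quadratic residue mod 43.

(2/43) = −1, so 2 is the smallest positive non-residue mod 43.

2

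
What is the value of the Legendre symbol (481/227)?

First reduce: 481 ≡ 27 (mod 227).
Reciprocity: 27 ≡ 3 and 227 ≡ 3 (mod 4), so (27/227) = −(227/27).
Reduce top mod 27: now compute (11/27).
Reciprocity: 11 ≡ 3 and 27 ≡ 3 (mod 4), so (11/27) = −(27/11).
Reduce top mod 11: now compute (5/11).
Reciprocity: 5 ≡ 1 and 11 ≡ 3 (mod 4), so (5/11) = +(11/5).
Reduce top mod 5: now compute (1/5).
Reached (1/5) = 1. Collecting the sign flips along the way, the symbol is +1.

1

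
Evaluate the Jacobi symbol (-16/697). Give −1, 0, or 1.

1

First reduce: -16 ≡ 681 (mod 697).
Reciprocity: 681 ≡ 1 and 697 ≡ 1 (mod 4), so (681/697) = +(697/681).
Reduce top mod 681: now compute (16/681).
Pull out 2^4: since 681 ≡ 1 (mod 8), (2/681) = +1, so (2/681)^4 = +1.
Reached (1/681) = 1. Collecting the sign flips along the way, the symbol is +1.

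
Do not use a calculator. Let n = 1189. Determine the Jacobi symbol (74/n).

Pull out 2: since 1189 ≡ 5 (mod 8), (2/1189) = -1.
Reciprocity: 37 ≡ 1 and 1189 ≡ 1 (mod 4), so (37/1189) = +(1189/37).
Reduce top mod 37: now compute (5/37).
Reciprocity: 5 ≡ 1 and 37 ≡ 1 (mod 4), so (5/37) = +(37/5).
Reduce top mod 5: now compute (2/5).
Pull out 2: since 5 ≡ 5 (mod 8), (2/5) = -1.
Reached (1/5) = 1. Collecting the sign flips along the way, the symbol is +1.

1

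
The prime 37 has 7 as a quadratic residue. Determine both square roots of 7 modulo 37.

9, 28

37 ≡ 1 (mod 4), so we find a root by search.
Trying successive values, 9² = 81 ≡ 7 (mod 37). The other root is 37 − 9 = 28.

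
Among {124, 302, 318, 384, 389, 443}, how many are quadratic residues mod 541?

1

(124/541) = +1 → QR.
(302/541) = -1 → non-residue.
(318/541) = -1 → non-residue.
(384/541) = -1 → non-residue.
(389/541) = -1 → non-residue.
(443/541) = -1 → non-residue.
Total quadratic residues among the 6: 1.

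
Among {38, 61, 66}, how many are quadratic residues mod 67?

(38/67) = -1 → non-residue.
(61/67) = -1 → non-residue.
(66/67) = -1 → non-residue.
Total quadratic residues among the 3: 0.

0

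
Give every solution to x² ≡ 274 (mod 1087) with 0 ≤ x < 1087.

542, 545

Since 1087 ≡ 3 (mod 4), a square root of 274 is 274^((1087+1)/4) = 274^272 mod 1087.
Repeated squaring: 274^2≡73, 274^4≡981, 274^8≡366, 274^16≡255, 274^32≡892, 274^64≡1067, 274^128≡400, 274^256≡211 (mod 1087).
274^272 = 274^(256+16) ≡ 542 (mod 1087).
Check: 542² = 293764 ≡ 274 (mod 1087). The two roots are 542 and 545.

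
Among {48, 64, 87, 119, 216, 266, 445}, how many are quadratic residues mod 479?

(48/479) = +1 → QR.
(64/479) = +1 → QR.
(87/479) = -1 → non-residue.
(119/479) = -1 → non-residue.
(216/479) = +1 → QR.
(266/479) = -1 → non-residue.
(445/479) = +1 → QR.
Total quadratic residues among the 7: 4.

4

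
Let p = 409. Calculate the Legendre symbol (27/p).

1

Euler's criterion: (27/409) ≡ 27^204 (mod 409).
27^2 ≡ 320 (mod 409)
27^4 ≡ 150 (mod 409)
27^8 ≡ 5 (mod 409)
27^16 ≡ 25 (mod 409)
27^32 ≡ 216 (mod 409)
27^64 ≡ 30 (mod 409)
27^128 ≡ 82 (mod 409)
27^204 = 27^(128+64+8+4) ≡ 1 (mod 409).
Result is 1, so (27/409) = 1.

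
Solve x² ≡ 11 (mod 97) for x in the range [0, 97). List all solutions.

37, 60

97 ≡ 1 (mod 4), so we find a root by search.
Trying successive values, 37² = 1369 ≡ 11 (mod 97). The other root is 97 − 37 = 60.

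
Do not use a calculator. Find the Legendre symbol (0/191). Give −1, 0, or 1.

Top reduces to 0: gcd > 1, so the symbol is 0.

0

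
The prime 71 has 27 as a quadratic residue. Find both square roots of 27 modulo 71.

13, 58

Since 71 ≡ 3 (mod 4), a square root of 27 is 27^((71+1)/4) = 27^18 mod 71.
Repeated squaring: 27^2≡19, 27^4≡6, 27^8≡36, 27^16≡18 (mod 71).
27^18 = 27^(16+2) ≡ 58 (mod 71).
Check: 58² = 3364 ≡ 27 (mod 71). The two roots are 13 and 58.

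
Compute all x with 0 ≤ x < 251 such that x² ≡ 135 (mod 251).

Since 251 ≡ 3 (mod 4), a square root of 135 is 135^((251+1)/4) = 135^63 mod 251.
Repeated squaring: 135^2≡153, 135^4≡66, 135^8≡89, 135^16≡140, 135^32≡22 (mod 251).
135^63 = 135^(32+16+8+4+2+1) ≡ 117 (mod 251).
Check: 117² = 13689 ≡ 135 (mod 251). The two roots are 117 and 134.

117, 134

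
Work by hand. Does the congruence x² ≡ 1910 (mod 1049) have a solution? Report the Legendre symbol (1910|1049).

First reduce: 1910 ≡ 861 (mod 1049).
Reciprocity: 861 ≡ 1 and 1049 ≡ 1 (mod 4), so (861/1049) = +(1049/861).
Reduce top mod 861: now compute (188/861).
Pull out 2^2: since 861 ≡ 5 (mod 8), (2/861) = -1, so (2/861)^2 = +1.
Reciprocity: 47 ≡ 3 and 861 ≡ 1 (mod 4), so (47/861) = +(861/47).
Reduce top mod 47: now compute (15/47).
Reciprocity: 15 ≡ 3 and 47 ≡ 3 (mod 4), so (15/47) = −(47/15).
Reduce top mod 15: now compute (2/15).
Pull out 2: since 15 ≡ 7 (mod 8), (2/15) = +1.
Reached (1/15) = 1. Collecting the sign flips along the way, the symbol is -1.

-1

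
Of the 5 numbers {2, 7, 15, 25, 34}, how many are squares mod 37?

(2/37) = -1 → non-residue.
(7/37) = +1 → QR.
(15/37) = -1 → non-residue.
(25/37) = +1 → QR.
(34/37) = +1 → QR.
Total quadratic residues among the 5: 3.

3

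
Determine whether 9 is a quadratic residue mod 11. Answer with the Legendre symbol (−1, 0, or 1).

1

Reciprocity: 9 ≡ 1 and 11 ≡ 3 (mod 4), so (9/11) = +(11/9).
Reduce top mod 9: now compute (2/9).
Pull out 2: since 9 ≡ 1 (mod 8), (2/9) = +1.
Reached (1/9) = 1. Collecting the sign flips along the way, the symbol is +1.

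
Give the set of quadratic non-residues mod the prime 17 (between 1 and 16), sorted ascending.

Square k = 1,…,8 (k and 17−k give the same square):
1²=1, 2²=4, 3²=9, 4²=16, 5²≡8, 6²≡2, 7²≡15, 8²≡13 (mod 17).
The residues are {1, 2, 4, 8, 9, 13, 15, 16}; the non-residues are the remaining 8 nonzero classes.

3 5 6 7 10 11 12 14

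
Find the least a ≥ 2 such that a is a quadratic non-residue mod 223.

(2/223) = +1, so 2 is a residue.
(3/223) = −1, so 3 is the smallest positive non-residue mod 223.

3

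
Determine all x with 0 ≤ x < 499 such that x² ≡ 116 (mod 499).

Since 499 ≡ 3 (mod 4), a square root of 116 is 116^((499+1)/4) = 116^125 mod 499.
Repeated squaring: 116^2≡482, 116^4≡289, 116^8≡188, 116^16≡414, 116^32≡239, 116^64≡235 (mod 499).
116^125 = 116^(64+32+16+8+4+1) ≡ 409 (mod 499).
Check: 409² = 167281 ≡ 116 (mod 499). The two roots are 90 and 409.

90, 409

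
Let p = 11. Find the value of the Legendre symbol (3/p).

Reciprocity: 3 ≡ 3 and 11 ≡ 3 (mod 4), so (3/11) = −(11/3).
Reduce top mod 3: now compute (2/3).
Pull out 2: since 3 ≡ 3 (mod 8), (2/3) = -1.
Reached (1/3) = 1. Collecting the sign flips along the way, the symbol is +1.

1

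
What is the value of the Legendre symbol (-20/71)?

Euler's criterion: (-20/71) ≡ 51^35 (mod 71).
51^2 ≡ 45 (mod 71)
51^4 ≡ 37 (mod 71)
51^8 ≡ 20 (mod 71)
51^16 ≡ 45 (mod 71)
51^32 ≡ 37 (mod 71)
51^35 = 51^(32+2+1) ≡ 70 (mod 71).
Result is 70 ≡ −1, so (-20/71) = −1.

-1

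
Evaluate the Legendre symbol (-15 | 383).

1

Euler's criterion: (-15/383) ≡ 368^191 (mod 383).
368^2 ≡ 225 (mod 383)
368^4 ≡ 69 (mod 383)
368^8 ≡ 165 (mod 383)
368^16 ≡ 32 (mod 383)
368^32 ≡ 258 (mod 383)
368^64 ≡ 305 (mod 383)
368^128 ≡ 339 (mod 383)
368^191 = 368^(128+32+16+8+4+2+1) ≡ 1 (mod 383).
Result is 1, so (-15/383) = 1.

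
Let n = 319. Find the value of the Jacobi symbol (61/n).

Reciprocity: 61 ≡ 1 and 319 ≡ 3 (mod 4), so (61/319) = +(319/61).
Reduce top mod 61: now compute (14/61).
Pull out 2: since 61 ≡ 5 (mod 8), (2/61) = -1.
Reciprocity: 7 ≡ 3 and 61 ≡ 1 (mod 4), so (7/61) = +(61/7).
Reduce top mod 7: now compute (5/7).
Reciprocity: 5 ≡ 1 and 7 ≡ 3 (mod 4), so (5/7) = +(7/5).
Reduce top mod 5: now compute (2/5).
Pull out 2: since 5 ≡ 5 (mod 8), (2/5) = -1.
Reached (1/5) = 1. Collecting the sign flips along the way, the symbol is +1.

1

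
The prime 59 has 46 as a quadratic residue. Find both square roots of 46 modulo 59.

20, 39

Since 59 ≡ 3 (mod 4), a square root of 46 is 46^((59+1)/4) = 46^15 mod 59.
Repeated squaring: 46^2≡51, 46^4≡5, 46^8≡25 (mod 59).
46^15 = 46^(8+4+2+1) ≡ 20 (mod 59).
Check: 20² = 400 ≡ 46 (mod 59). The two roots are 20 and 39.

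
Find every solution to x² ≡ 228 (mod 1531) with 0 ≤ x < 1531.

Since 1531 ≡ 3 (mod 4), a square root of 228 is 228^((1531+1)/4) = 228^383 mod 1531.
Repeated squaring: 228^2≡1461, 228^4≡307, 228^8≡858, 228^16≡1284, 228^32≡1300, 228^64≡1307, 228^128≡1184, 228^256≡991 (mod 1531).
228^383 = 228^(256+64+32+16+8+4+2+1) ≡ 983 (mod 1531).
Check: 983² = 966289 ≡ 228 (mod 1531). The two roots are 548 and 983.

548, 983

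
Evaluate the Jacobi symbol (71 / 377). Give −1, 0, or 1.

Reciprocity: 71 ≡ 3 and 377 ≡ 1 (mod 4), so (71/377) = +(377/71).
Reduce top mod 71: now compute (22/71).
Pull out 2: since 71 ≡ 7 (mod 8), (2/71) = +1.
Reciprocity: 11 ≡ 3 and 71 ≡ 3 (mod 4), so (11/71) = −(71/11).
Reduce top mod 11: now compute (5/11).
Reciprocity: 5 ≡ 1 and 11 ≡ 3 (mod 4), so (5/11) = +(11/5).
Reduce top mod 5: now compute (1/5).
Reached (1/5) = 1. Collecting the sign flips along the way, the symbol is -1.

-1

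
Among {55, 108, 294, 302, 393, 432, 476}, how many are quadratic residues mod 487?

(55/487) = +1 → QR.
(108/487) = -1 → non-residue.
(294/487) = -1 → non-residue.
(302/487) = -1 → non-residue.
(393/487) = +1 → QR.
(432/487) = -1 → non-residue.
(476/487) = +1 → QR.
Total quadratic residues among the 7: 3.

3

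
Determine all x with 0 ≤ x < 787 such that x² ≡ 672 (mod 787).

Since 787 ≡ 3 (mod 4), a square root of 672 is 672^((787+1)/4) = 672^197 mod 787.
Repeated squaring: 672^2≡633, 672^4≡106, 672^8≡218, 672^16≡304, 672^32≡337, 672^64≡241, 672^128≡630 (mod 787).
672^197 = 672^(128+64+4+1) ≡ 662 (mod 787).
Check: 662² = 438244 ≡ 672 (mod 787). The two roots are 125 and 662.

125, 662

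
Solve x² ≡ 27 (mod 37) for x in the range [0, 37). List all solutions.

37 ≡ 1 (mod 4), so we find a root by search.
Trying successive values, 8² = 64 ≡ 27 (mod 37). The other root is 37 − 8 = 29.

8, 29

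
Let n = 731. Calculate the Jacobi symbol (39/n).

1

Reciprocity: 39 ≡ 3 and 731 ≡ 3 (mod 4), so (39/731) = −(731/39).
Reduce top mod 39: now compute (29/39).
Reciprocity: 29 ≡ 1 and 39 ≡ 3 (mod 4), so (29/39) = +(39/29).
Reduce top mod 29: now compute (10/29).
Pull out 2: since 29 ≡ 5 (mod 8), (2/29) = -1.
Reciprocity: 5 ≡ 1 and 29 ≡ 1 (mod 4), so (5/29) = +(29/5).
Reduce top mod 5: now compute (4/5).
Pull out 2^2: since 5 ≡ 5 (mod 8), (2/5) = -1, so (2/5)^2 = +1.
Reached (1/5) = 1. Collecting the sign flips along the way, the symbol is +1.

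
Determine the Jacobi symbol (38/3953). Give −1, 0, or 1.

1

Pull out 2: since 3953 ≡ 1 (mod 8), (2/3953) = +1.
Reciprocity: 19 ≡ 3 and 3953 ≡ 1 (mod 4), so (19/3953) = +(3953/19).
Reduce top mod 19: now compute (1/19).
Reached (1/19) = 1. Collecting the sign flips along the way, the symbol is +1.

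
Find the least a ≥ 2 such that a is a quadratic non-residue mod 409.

7

(2/409) = +1, so 2 is a residue.
(3/409) = +1, so 3 is a residue.
(4/409) = +1, so 4 is a residue.
(5/409) = +1, so 5 is a residue.
(6/409) = +1, so 6 is a residue.
(7/409) = −1, so 7 is the smallest positive non-residue mod 409.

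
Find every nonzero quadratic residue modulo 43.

Square k = 1,…,21 (k and 43−k give the same square):
1²=1, 2²=4, 3²=9, 4²=16, 5²=25, 6²=36, 7²≡6, 8²≡21, 9²≡38, 10²≡14, 11²≡35, 12²≡15, 13²≡40, 14²≡24, 15²≡10, 16²≡41, 17²≡31, 18²≡23, 19²≡17, 20²≡13, 21²≡11 (mod 43).
So the quadratic residues mod 43 are {1, 4, 6, 9, 10, 11, 13, 14, 15, 16, 17, 21, 23, 24, 25, 31, 35, 36, 38, 40, 41}.

1 4 6 9 10 11 13 14 15 16 17 21 23 24 25 31 35 36 38 40 41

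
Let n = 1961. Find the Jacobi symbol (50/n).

1

Pull out 2: since 1961 ≡ 1 (mod 8), (2/1961) = +1.
Reciprocity: 25 ≡ 1 and 1961 ≡ 1 (mod 4), so (25/1961) = +(1961/25).
Reduce top mod 25: now compute (11/25).
Reciprocity: 11 ≡ 3 and 25 ≡ 1 (mod 4), so (11/25) = +(25/11).
Reduce top mod 11: now compute (3/11).
Reciprocity: 3 ≡ 3 and 11 ≡ 3 (mod 4), so (3/11) = −(11/3).
Reduce top mod 3: now compute (2/3).
Pull out 2: since 3 ≡ 3 (mod 8), (2/3) = -1.
Reached (1/3) = 1. Collecting the sign flips along the way, the symbol is +1.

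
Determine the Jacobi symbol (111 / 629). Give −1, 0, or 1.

0

Reciprocity: 111 ≡ 3 and 629 ≡ 1 (mod 4), so (111/629) = +(629/111).
Reduce top mod 111: now compute (74/111).
Pull out 2: since 111 ≡ 7 (mod 8), (2/111) = +1.
Reciprocity: 37 ≡ 1 and 111 ≡ 3 (mod 4), so (37/111) = +(111/37).
Reduce top mod 37: now compute (0/37).
Top reduces to 0: gcd > 1, so the symbol is 0.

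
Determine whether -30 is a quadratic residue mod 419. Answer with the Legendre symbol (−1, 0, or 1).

1

First reduce: -30 ≡ 389 (mod 419).
Reciprocity: 389 ≡ 1 and 419 ≡ 3 (mod 4), so (389/419) = +(419/389).
Reduce top mod 389: now compute (30/389).
Pull out 2: since 389 ≡ 5 (mod 8), (2/389) = -1.
Reciprocity: 15 ≡ 3 and 389 ≡ 1 (mod 4), so (15/389) = +(389/15).
Reduce top mod 15: now compute (14/15).
Pull out 2: since 15 ≡ 7 (mod 8), (2/15) = +1.
Reciprocity: 7 ≡ 3 and 15 ≡ 3 (mod 4), so (7/15) = −(15/7).
Reduce top mod 7: now compute (1/7).
Reached (1/7) = 1. Collecting the sign flips along the way, the symbol is +1.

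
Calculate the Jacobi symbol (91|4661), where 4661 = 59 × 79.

Reciprocity: 91 ≡ 3 and 4661 ≡ 1 (mod 4), so (91/4661) = +(4661/91).
Reduce top mod 91: now compute (20/91).
Pull out 2^2: since 91 ≡ 3 (mod 8), (2/91) = -1, so (2/91)^2 = +1.
Reciprocity: 5 ≡ 1 and 91 ≡ 3 (mod 4), so (5/91) = +(91/5).
Reduce top mod 5: now compute (1/5).
Reached (1/5) = 1. Collecting the sign flips along the way, the symbol is +1.

1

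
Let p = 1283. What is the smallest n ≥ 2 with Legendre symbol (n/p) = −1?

(2/1283) = −1, so 2 is the smallest positive non-residue mod 1283.

2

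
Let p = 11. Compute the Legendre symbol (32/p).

Euler's criterion: (32/11) ≡ 10^5 (mod 11).
10^2 ≡ 1 (mod 11)
10^4 ≡ 1 (mod 11)
10^5 = 10^(4+1) ≡ 10 (mod 11).
Result is 10 ≡ −1, so (32/11) = −1.

-1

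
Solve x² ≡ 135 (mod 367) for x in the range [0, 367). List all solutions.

52, 315

Since 367 ≡ 3 (mod 4), a square root of 135 is 135^((367+1)/4) = 135^92 mod 367.
Repeated squaring: 135^2≡242, 135^4≡211, 135^8≡114, 135^16≡151, 135^32≡47, 135^64≡7 (mod 367).
135^92 = 135^(64+16+8+4) ≡ 52 (mod 367).
Check: 52² = 2704 ≡ 135 (mod 367). The two roots are 52 and 315.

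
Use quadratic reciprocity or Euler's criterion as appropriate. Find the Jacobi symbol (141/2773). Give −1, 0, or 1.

0

Reciprocity: 141 ≡ 1 and 2773 ≡ 1 (mod 4), so (141/2773) = +(2773/141).
Reduce top mod 141: now compute (94/141).
Pull out 2: since 141 ≡ 5 (mod 8), (2/141) = -1.
Reciprocity: 47 ≡ 3 and 141 ≡ 1 (mod 4), so (47/141) = +(141/47).
Reduce top mod 47: now compute (0/47).
Top reduces to 0: gcd > 1, so the symbol is 0.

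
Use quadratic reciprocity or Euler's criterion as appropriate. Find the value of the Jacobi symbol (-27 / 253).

1

First reduce: -27 ≡ 226 (mod 253).
Pull out 2: since 253 ≡ 5 (mod 8), (2/253) = -1.
Reciprocity: 113 ≡ 1 and 253 ≡ 1 (mod 4), so (113/253) = +(253/113).
Reduce top mod 113: now compute (27/113).
Reciprocity: 27 ≡ 3 and 113 ≡ 1 (mod 4), so (27/113) = +(113/27).
Reduce top mod 27: now compute (5/27).
Reciprocity: 5 ≡ 1 and 27 ≡ 3 (mod 4), so (5/27) = +(27/5).
Reduce top mod 5: now compute (2/5).
Pull out 2: since 5 ≡ 5 (mod 8), (2/5) = -1.
Reached (1/5) = 1. Collecting the sign flips along the way, the symbol is +1.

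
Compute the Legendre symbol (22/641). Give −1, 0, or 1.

1

Pull out 2: since 641 ≡ 1 (mod 8), (2/641) = +1.
Reciprocity: 11 ≡ 3 and 641 ≡ 1 (mod 4), so (11/641) = +(641/11).
Reduce top mod 11: now compute (3/11).
Reciprocity: 3 ≡ 3 and 11 ≡ 3 (mod 4), so (3/11) = −(11/3).
Reduce top mod 3: now compute (2/3).
Pull out 2: since 3 ≡ 3 (mod 8), (2/3) = -1.
Reached (1/3) = 1. Collecting the sign flips along the way, the symbol is +1.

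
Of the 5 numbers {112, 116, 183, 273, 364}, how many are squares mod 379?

1

(112/379) = -1 → non-residue.
(116/379) = -1 → non-residue.
(183/379) = -1 → non-residue.
(273/379) = -1 → non-residue.
(364/379) = +1 → QR.
Total quadratic residues among the 5: 1.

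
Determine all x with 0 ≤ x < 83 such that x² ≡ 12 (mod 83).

Since 83 ≡ 3 (mod 4), a square root of 12 is 12^((83+1)/4) = 12^21 mod 83.
Repeated squaring: 12^2≡61, 12^4≡69, 12^8≡30, 12^16≡70 (mod 83).
12^21 = 12^(16+4+1) ≡ 26 (mod 83).
Check: 26² = 676 ≡ 12 (mod 83). The two roots are 26 and 57.

26, 57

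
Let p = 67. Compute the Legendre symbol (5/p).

-1

Reciprocity: 5 ≡ 1 and 67 ≡ 3 (mod 4), so (5/67) = +(67/5).
Reduce top mod 5: now compute (2/5).
Pull out 2: since 5 ≡ 5 (mod 8), (2/5) = -1.
Reached (1/5) = 1. Collecting the sign flips along the way, the symbol is -1.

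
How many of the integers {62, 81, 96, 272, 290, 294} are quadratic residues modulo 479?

3

(62/479) = -1 → non-residue.
(81/479) = +1 → QR.
(96/479) = +1 → QR.
(272/479) = -1 → non-residue.
(290/479) = -1 → non-residue.
(294/479) = +1 → QR.
Total quadratic residues among the 6: 3.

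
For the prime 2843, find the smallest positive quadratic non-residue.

2

(2/2843) = −1, so 2 is the smallest positive non-residue mod 2843.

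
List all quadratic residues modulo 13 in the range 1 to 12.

Square k = 1,…,6 (k and 13−k give the same square):
1²=1, 2²=4, 3²=9, 4²≡3, 5²≡12, 6²≡10 (mod 13).
So the quadratic residues mod 13 are {1, 3, 4, 9, 10, 12}.

1 3 4 9 10 12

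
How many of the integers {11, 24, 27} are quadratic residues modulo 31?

(11/31) = -1 → non-residue.
(24/31) = -1 → non-residue.
(27/31) = -1 → non-residue.
Total quadratic residues among the 3: 0.

0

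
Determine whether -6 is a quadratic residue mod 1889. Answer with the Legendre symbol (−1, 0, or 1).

First reduce: -6 ≡ 1883 (mod 1889).
Reciprocity: 1883 ≡ 3 and 1889 ≡ 1 (mod 4), so (1883/1889) = +(1889/1883).
Reduce top mod 1883: now compute (6/1883).
Pull out 2: since 1883 ≡ 3 (mod 8), (2/1883) = -1.
Reciprocity: 3 ≡ 3 and 1883 ≡ 3 (mod 4), so (3/1883) = −(1883/3).
Reduce top mod 3: now compute (2/3).
Pull out 2: since 3 ≡ 3 (mod 8), (2/3) = -1.
Reached (1/3) = 1. Collecting the sign flips along the way, the symbol is -1.

-1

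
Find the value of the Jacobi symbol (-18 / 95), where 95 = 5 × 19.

First reduce: -18 ≡ 77 (mod 95).
Reciprocity: 77 ≡ 1 and 95 ≡ 3 (mod 4), so (77/95) = +(95/77).
Reduce top mod 77: now compute (18/77).
Pull out 2: since 77 ≡ 5 (mod 8), (2/77) = -1.
Reciprocity: 9 ≡ 1 and 77 ≡ 1 (mod 4), so (9/77) = +(77/9).
Reduce top mod 9: now compute (5/9).
Reciprocity: 5 ≡ 1 and 9 ≡ 1 (mod 4), so (5/9) = +(9/5).
Reduce top mod 5: now compute (4/5).
Pull out 2^2: since 5 ≡ 5 (mod 8), (2/5) = -1, so (2/5)^2 = +1.
Reached (1/5) = 1. Collecting the sign flips along the way, the symbol is -1.

-1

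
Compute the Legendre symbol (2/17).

Euler's criterion: (2/17) ≡ 2^8 (mod 17).
2^2 ≡ 4 (mod 17)
2^4 ≡ 16 (mod 17)
2^8 ≡ 1 (mod 17)
2^8 = 2^(8) ≡ 1 (mod 17).
Result is 1, so (2/17) = 1.

1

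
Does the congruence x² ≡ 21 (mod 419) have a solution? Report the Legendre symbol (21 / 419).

Reciprocity: 21 ≡ 1 and 419 ≡ 3 (mod 4), so (21/419) = +(419/21).
Reduce top mod 21: now compute (20/21).
Pull out 2^2: since 21 ≡ 5 (mod 8), (2/21) = -1, so (2/21)^2 = +1.
Reciprocity: 5 ≡ 1 and 21 ≡ 1 (mod 4), so (5/21) = +(21/5).
Reduce top mod 5: now compute (1/5).
Reached (1/5) = 1. Collecting the sign flips along the way, the symbol is +1.

1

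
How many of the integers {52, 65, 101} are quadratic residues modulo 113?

(52/113) = +1 → QR.
(65/113) = -1 → non-residue.
(101/113) = -1 → non-residue.
Total quadratic residues among the 3: 1.

1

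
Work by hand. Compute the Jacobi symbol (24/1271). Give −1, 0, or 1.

Pull out 2^3: since 1271 ≡ 7 (mod 8), (2/1271) = +1, so (2/1271)^3 = +1.
Reciprocity: 3 ≡ 3 and 1271 ≡ 3 (mod 4), so (3/1271) = −(1271/3).
Reduce top mod 3: now compute (2/3).
Pull out 2: since 3 ≡ 3 (mod 8), (2/3) = -1.
Reached (1/3) = 1. Collecting the sign flips along the way, the symbol is +1.

1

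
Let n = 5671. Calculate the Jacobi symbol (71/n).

Reciprocity: 71 ≡ 3 and 5671 ≡ 3 (mod 4), so (71/5671) = −(5671/71).
Reduce top mod 71: now compute (62/71).
Pull out 2: since 71 ≡ 7 (mod 8), (2/71) = +1.
Reciprocity: 31 ≡ 3 and 71 ≡ 3 (mod 4), so (31/71) = −(71/31).
Reduce top mod 31: now compute (9/31).
Reciprocity: 9 ≡ 1 and 31 ≡ 3 (mod 4), so (9/31) = +(31/9).
Reduce top mod 9: now compute (4/9).
Pull out 2^2: since 9 ≡ 1 (mod 8), (2/9) = +1, so (2/9)^2 = +1.
Reached (1/9) = 1. Collecting the sign flips along the way, the symbol is +1.

1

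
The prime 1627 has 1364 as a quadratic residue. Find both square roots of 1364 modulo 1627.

436, 1191

Since 1627 ≡ 3 (mod 4), a square root of 1364 is 1364^((1627+1)/4) = 1364^407 mod 1627.
Repeated squaring: 1364^2≡835, 1364^4≡869, 1364^8≡233, 1364^16≡598, 1364^32≡1291, 1364^64≡633, 1364^128≡447, 1364^256≡1315 (mod 1627).
1364^407 = 1364^(256+128+16+4+2+1) ≡ 1191 (mod 1627).
Check: 1191² = 1418481 ≡ 1364 (mod 1627). The two roots are 436 and 1191.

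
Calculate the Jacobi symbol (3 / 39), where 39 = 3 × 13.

Reciprocity: 3 ≡ 3 and 39 ≡ 3 (mod 4), so (3/39) = −(39/3).
Reduce top mod 3: now compute (0/3).
Top reduces to 0: gcd > 1, so the symbol is 0.

0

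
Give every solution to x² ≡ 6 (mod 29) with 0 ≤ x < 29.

29 ≡ 1 (mod 4), so we find a root by search.
Trying successive values, 8² = 64 ≡ 6 (mod 29). The other root is 29 − 8 = 21.

8, 21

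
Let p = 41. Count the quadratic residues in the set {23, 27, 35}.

1

(23/41) = +1 → QR.
(27/41) = -1 → non-residue.
(35/41) = -1 → non-residue.
Total quadratic residues among the 3: 1.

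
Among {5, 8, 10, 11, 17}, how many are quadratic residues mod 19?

(5/19) = +1 → QR.
(8/19) = -1 → non-residue.
(10/19) = -1 → non-residue.
(11/19) = +1 → QR.
(17/19) = +1 → QR.
Total quadratic residues among the 5: 3.

3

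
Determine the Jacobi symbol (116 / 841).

Pull out 2^2: since 841 ≡ 1 (mod 8), (2/841) = +1, so (2/841)^2 = +1.
Reciprocity: 29 ≡ 1 and 841 ≡ 1 (mod 4), so (29/841) = +(841/29).
Reduce top mod 29: now compute (0/29).
Top reduces to 0: gcd > 1, so the symbol is 0.

0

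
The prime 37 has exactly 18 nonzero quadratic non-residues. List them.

Square k = 1,…,18 (k and 37−k give the same square):
1²=1, 2²=4, 3²=9, 4²=16, 5²=25, 6²=36, 7²≡12, 8²≡27, 9²≡7, 10²≡26, 11²≡10, 12²≡33, 13²≡21, 14²≡11, 15²≡3, 16²≡34, 17²≡30, 18²≡28 (mod 37).
The residues are {1, 3, 4, 7, 9, 10, 11, 12, 16, 21, 25, 26, 27, 28, 30, 33, 34, 36}; the non-residues are the remaining 18 nonzero classes.

2 5 6 8 13 14 15 17 18 19 20 22 23 24 29 31 32 35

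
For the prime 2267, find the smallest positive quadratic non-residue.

(2/2267) = −1, so 2 is the smallest positive non-residue mod 2267.

2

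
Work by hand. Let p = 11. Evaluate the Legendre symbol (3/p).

Reciprocity: 3 ≡ 3 and 11 ≡ 3 (mod 4), so (3/11) = −(11/3).
Reduce top mod 3: now compute (2/3).
Pull out 2: since 3 ≡ 3 (mod 8), (2/3) = -1.
Reached (1/3) = 1. Collecting the sign flips along the way, the symbol is +1.

1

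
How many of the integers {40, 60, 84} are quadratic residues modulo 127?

(40/127) = -1 → non-residue.
(60/127) = +1 → QR.
(84/127) = +1 → QR.
Total quadratic residues among the 3: 2.

2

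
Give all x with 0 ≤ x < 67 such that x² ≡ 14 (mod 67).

9, 58

Since 67 ≡ 3 (mod 4), a square root of 14 is 14^((67+1)/4) = 14^17 mod 67.
Repeated squaring: 14^2≡62, 14^4≡25, 14^8≡22, 14^16≡15 (mod 67).
14^17 = 14^(16+1) ≡ 9 (mod 67).
Check: 9² = 81 ≡ 14 (mod 67). The two roots are 9 and 58.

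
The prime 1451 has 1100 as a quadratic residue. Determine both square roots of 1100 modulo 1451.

Since 1451 ≡ 3 (mod 4), a square root of 1100 is 1100^((1451+1)/4) = 1100^363 mod 1451.
Repeated squaring: 1100^2≡1317, 1100^4≡544, 1100^8≡1383, 1100^16≡271, 1100^32≡891, 1100^64≡184, 1100^128≡483, 1100^256≡1129 (mod 1451).
1100^363 = 1100^(256+64+32+8+2+1) ≡ 505 (mod 1451).
Check: 505² = 255025 ≡ 1100 (mod 1451). The two roots are 505 and 946.

505, 946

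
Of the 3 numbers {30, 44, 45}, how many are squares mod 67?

0

(30/67) = -1 → non-residue.
(44/67) = -1 → non-residue.
(45/67) = -1 → non-residue.
Total quadratic residues among the 3: 0.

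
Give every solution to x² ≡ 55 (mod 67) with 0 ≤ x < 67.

16, 51

Since 67 ≡ 3 (mod 4), a square root of 55 is 55^((67+1)/4) = 55^17 mod 67.
Repeated squaring: 55^2≡10, 55^4≡33, 55^8≡17, 55^16≡21 (mod 67).
55^17 = 55^(16+1) ≡ 16 (mod 67).
Check: 16² = 256 ≡ 55 (mod 67). The two roots are 16 and 51.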